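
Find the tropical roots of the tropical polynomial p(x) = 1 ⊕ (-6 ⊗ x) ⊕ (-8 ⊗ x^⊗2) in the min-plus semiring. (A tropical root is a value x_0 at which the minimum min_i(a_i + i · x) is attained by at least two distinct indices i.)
Roots: {2, 7}

Each tropical root is a break point of the lower envelope of the lines y = a_i + i · x (there are 3 lines, with slopes 0, 1, ..., 2). Only the lines that attain the minimum somewhere contribute to roots; other lines are dominated. Here the surviving (envelope) indices are i = 2, i = 1, i = 0.
Intersections between consecutive envelope lines give the roots: for adjacent envelope indices i < j the intersection is x = (a_i − a_j) / (j − i). Reading off the sorted break points: {2, 7}.
Verification: at each break x_0, at least two indices attain the minimum of min_i(a_i + i · x_0).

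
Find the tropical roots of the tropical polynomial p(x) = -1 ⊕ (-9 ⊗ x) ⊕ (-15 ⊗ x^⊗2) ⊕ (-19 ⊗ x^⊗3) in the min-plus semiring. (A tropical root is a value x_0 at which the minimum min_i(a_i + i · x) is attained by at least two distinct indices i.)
Roots: {4, 6, 8}

Each tropical root is a break point of the lower envelope of the lines y = a_i + i · x (there are 4 lines, with slopes 0, 1, ..., 3). Only the lines that attain the minimum somewhere contribute to roots; other lines are dominated. Here the surviving (envelope) indices are i = 3, i = 2, i = 1, i = 0.
Intersections between consecutive envelope lines give the roots: for adjacent envelope indices i < j the intersection is x = (a_i − a_j) / (j − i). Reading off the sorted break points: {4, 6, 8}.
Verification: at each break x_0, at least two indices attain the minimum of min_i(a_i + i · x_0).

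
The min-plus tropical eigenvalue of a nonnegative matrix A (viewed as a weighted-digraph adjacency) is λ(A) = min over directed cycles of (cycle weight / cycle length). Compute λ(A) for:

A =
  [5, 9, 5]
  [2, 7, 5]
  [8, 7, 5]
λ(A) = 14/3

Enumerate directed cycles and compute their means (weight / length). Sample:
  cycle 0 → 0: weight = 5, length = 1, mean = 5/1 ≈ 5.000
  cycle 1 → 1: weight = 7, length = 1, mean = 7/1 ≈ 7.000
  cycle 2 → 2: weight = 5, length = 1, mean = 5/1 ≈ 5.000
  cycle 0 → 1 → 0: weight = 11, length = 2, mean = 11/2 ≈ 5.500
  cycle 0 → 2 → 0: weight = 13, length = 2, mean = 13/2 ≈ 6.500
  cycle 1 → 0 → 1: weight = 11, length = 2, mean = 11/2 ≈ 5.500
Minimum mean = 4.667, attained e.g. along the cycle 0 → 2 → 1 → 0 with weight 14 and length 3. So λ(A) = 14/3 = 14/3.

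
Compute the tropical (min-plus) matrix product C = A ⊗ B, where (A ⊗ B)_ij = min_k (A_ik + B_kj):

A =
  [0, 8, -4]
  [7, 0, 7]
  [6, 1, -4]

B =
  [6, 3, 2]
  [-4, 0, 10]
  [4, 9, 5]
A ⊗ B =
  [0, 3, 1]
  [-4, 0, 9]
  [-3, 1, 1]

Apply the min-plus product entry-by-entry:
  C[0][0] = min over k of (A[0][0] + B[0][0] = 0 + 6 = 6, A[0][1] + B[1][0] = 8 + -4 = 4, A[0][2] + B[2][0] = -4 + 4 = 0) = 0 (attained at k = 2)
  C[0][1] = min over k of (A[0][0] + B[0][1] = 0 + 3 = 3, A[0][1] + B[1][1] = 8 + 0 = 8, A[0][2] + B[2][1] = -4 + 9 = 5) = 3 (attained at k = 0)
  C[0][2] = min over k of (A[0][0] + B[0][2] = 0 + 2 = 2, A[0][1] + B[1][2] = 8 + 10 = 18, A[0][2] + B[2][2] = -4 + 5 = 1) = 1 (attained at k = 2)
  C[1][0] = min over k of (A[1][0] + B[0][0] = 7 + 6 = 13, A[1][1] + B[1][0] = 0 + -4 = -4, A[1][2] + B[2][0] = 7 + 4 = 11) = -4 (attained at k = 1)
  C[1][1] = min over k of (A[1][0] + B[0][1] = 7 + 3 = 10, A[1][1] + B[1][1] = 0 + 0 = 0, A[1][2] + B[2][1] = 7 + 9 = 16) = 0 (attained at k = 1)
  C[1][2] = min over k of (A[1][0] + B[0][2] = 7 + 2 = 9, A[1][1] + B[1][2] = 0 + 10 = 10, A[1][2] + B[2][2] = 7 + 5 = 12) = 9 (attained at k = 0)
  C[2][0] = min over k of (A[2][0] + B[0][0] = 6 + 6 = 12, A[2][1] + B[1][0] = 1 + -4 = -3, A[2][2] + B[2][0] = -4 + 4 = 0) = -3 (attained at k = 1)
  C[2][1] = min over k of (A[2][0] + B[0][1] = 6 + 3 = 9, A[2][1] + B[1][1] = 1 + 0 = 1, A[2][2] + B[2][1] = -4 + 9 = 5) = 1 (attained at k = 1)
  C[2][2] = min over k of (A[2][0] + B[0][2] = 6 + 2 = 8, A[2][1] + B[1][2] = 1 + 10 = 11, A[2][2] + B[2][2] = -4 + 5 = 1) = 1 (attained at k = 2)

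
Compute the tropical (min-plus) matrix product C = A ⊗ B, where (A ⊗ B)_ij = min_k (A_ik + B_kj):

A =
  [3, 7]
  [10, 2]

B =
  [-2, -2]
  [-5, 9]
A ⊗ B =
  [1, 1]
  [-3, 8]

Apply the min-plus product entry-by-entry:
  C[0][0] = min over k of (A[0][0] + B[0][0] = 3 + -2 = 1, A[0][1] + B[1][0] = 7 + -5 = 2) = 1 (attained at k = 0)
  C[0][1] = min over k of (A[0][0] + B[0][1] = 3 + -2 = 1, A[0][1] + B[1][1] = 7 + 9 = 16) = 1 (attained at k = 0)
  C[1][0] = min over k of (A[1][0] + B[0][0] = 10 + -2 = 8, A[1][1] + B[1][0] = 2 + -5 = -3) = -3 (attained at k = 1)
  C[1][1] = min over k of (A[1][0] + B[0][1] = 10 + -2 = 8, A[1][1] + B[1][1] = 2 + 9 = 11) = 8 (attained at k = 0)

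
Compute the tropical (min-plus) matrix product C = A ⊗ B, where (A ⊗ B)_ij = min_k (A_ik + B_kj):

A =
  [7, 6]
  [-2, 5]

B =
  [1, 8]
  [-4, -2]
A ⊗ B =
  [2, 4]
  [-1, 3]

Apply the min-plus product entry-by-entry:
  C[0][0] = min over k of (A[0][0] + B[0][0] = 7 + 1 = 8, A[0][1] + B[1][0] = 6 + -4 = 2) = 2 (attained at k = 1)
  C[0][1] = min over k of (A[0][0] + B[0][1] = 7 + 8 = 15, A[0][1] + B[1][1] = 6 + -2 = 4) = 4 (attained at k = 1)
  C[1][0] = min over k of (A[1][0] + B[0][0] = -2 + 1 = -1, A[1][1] + B[1][0] = 5 + -4 = 1) = -1 (attained at k = 0)
  C[1][1] = min over k of (A[1][0] + B[0][1] = -2 + 8 = 6, A[1][1] + B[1][1] = 5 + -2 = 3) = 3 (attained at k = 1)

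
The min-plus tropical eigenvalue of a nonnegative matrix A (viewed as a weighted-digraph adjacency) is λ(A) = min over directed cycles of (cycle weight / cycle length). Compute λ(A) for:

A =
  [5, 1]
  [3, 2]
λ(A) = 2

Enumerate directed cycles and compute their means (weight / length). Sample:
  cycle 0 → 0: weight = 5, length = 1, mean = 5/1 ≈ 5.000
  cycle 1 → 1: weight = 2, length = 1, mean = 2/1 ≈ 2.000
  cycle 0 → 1 → 0: weight = 4, length = 2, mean = 4/2 ≈ 2.000
  cycle 1 → 0 → 1: weight = 4, length = 2, mean = 4/2 ≈ 2.000
Minimum mean = 2.000, attained e.g. along the cycle 1 → 1 with weight 2 and length 1. So λ(A) = 2/1 = 2.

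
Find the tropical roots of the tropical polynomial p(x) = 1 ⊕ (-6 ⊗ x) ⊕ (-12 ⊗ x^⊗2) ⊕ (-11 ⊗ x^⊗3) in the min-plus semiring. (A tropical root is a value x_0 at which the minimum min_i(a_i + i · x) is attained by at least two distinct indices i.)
Roots: {-1, 6, 7}

Each tropical root is a break point of the lower envelope of the lines y = a_i + i · x (there are 4 lines, with slopes 0, 1, ..., 3). Only the lines that attain the minimum somewhere contribute to roots; other lines are dominated. Here the surviving (envelope) indices are i = 3, i = 2, i = 1, i = 0.
Intersections between consecutive envelope lines give the roots: for adjacent envelope indices i < j the intersection is x = (a_i − a_j) / (j − i). Reading off the sorted break points: {-1, 6, 7}.
Verification: at each break x_0, at least two indices attain the minimum of min_i(a_i + i · x_0).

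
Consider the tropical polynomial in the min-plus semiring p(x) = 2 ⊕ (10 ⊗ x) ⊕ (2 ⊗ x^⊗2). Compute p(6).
p(6) = 2

A tropical monomial a ⊗ x^⊗i evaluates to a + i · x. Evaluating each term at x = 6:
  Term 0 contributes 2 + 0 · 6 = 2
  Term 1 contributes 10 + 1 · 6 = 16
  Term 2 contributes 2 + 2 · 6 = 14
p(6) = ⊕ of these = min[2, 16, 14] = 2.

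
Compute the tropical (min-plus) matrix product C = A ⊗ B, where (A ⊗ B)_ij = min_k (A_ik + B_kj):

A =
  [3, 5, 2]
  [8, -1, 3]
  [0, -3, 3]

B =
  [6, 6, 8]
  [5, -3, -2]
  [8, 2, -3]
A ⊗ B =
  [9, 2, -1]
  [4, -4, -3]
  [2, -6, -5]

Apply the min-plus product entry-by-entry:
  C[0][0] = min over k of (A[0][0] + B[0][0] = 3 + 6 = 9, A[0][1] + B[1][0] = 5 + 5 = 10, A[0][2] + B[2][0] = 2 + 8 = 10) = 9 (attained at k = 0)
  C[0][1] = min over k of (A[0][0] + B[0][1] = 3 + 6 = 9, A[0][1] + B[1][1] = 5 + -3 = 2, A[0][2] + B[2][1] = 2 + 2 = 4) = 2 (attained at k = 1)
  C[0][2] = min over k of (A[0][0] + B[0][2] = 3 + 8 = 11, A[0][1] + B[1][2] = 5 + -2 = 3, A[0][2] + B[2][2] = 2 + -3 = -1) = -1 (attained at k = 2)
  C[1][0] = min over k of (A[1][0] + B[0][0] = 8 + 6 = 14, A[1][1] + B[1][0] = -1 + 5 = 4, A[1][2] + B[2][0] = 3 + 8 = 11) = 4 (attained at k = 1)
  C[1][1] = min over k of (A[1][0] + B[0][1] = 8 + 6 = 14, A[1][1] + B[1][1] = -1 + -3 = -4, A[1][2] + B[2][1] = 3 + 2 = 5) = -4 (attained at k = 1)
  C[1][2] = min over k of (A[1][0] + B[0][2] = 8 + 8 = 16, A[1][1] + B[1][2] = -1 + -2 = -3, A[1][2] + B[2][2] = 3 + -3 = 0) = -3 (attained at k = 1)
  C[2][0] = min over k of (A[2][0] + B[0][0] = 0 + 6 = 6, A[2][1] + B[1][0] = -3 + 5 = 2, A[2][2] + B[2][0] = 3 + 8 = 11) = 2 (attained at k = 1)
  C[2][1] = min over k of (A[2][0] + B[0][1] = 0 + 6 = 6, A[2][1] + B[1][1] = -3 + -3 = -6, A[2][2] + B[2][1] = 3 + 2 = 5) = -6 (attained at k = 1)
  C[2][2] = min over k of (A[2][0] + B[0][2] = 0 + 8 = 8, A[2][1] + B[1][2] = -3 + -2 = -5, A[2][2] + B[2][2] = 3 + -3 = 0) = -5 (attained at k = 1)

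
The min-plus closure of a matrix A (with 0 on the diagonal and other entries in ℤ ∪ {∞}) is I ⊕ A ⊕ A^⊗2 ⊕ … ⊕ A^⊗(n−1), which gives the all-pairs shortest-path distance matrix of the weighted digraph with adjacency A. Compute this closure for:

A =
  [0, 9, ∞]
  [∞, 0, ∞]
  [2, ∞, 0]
Closure =
  [0, 9, ∞]
  [∞, 0, ∞]
  [2, 11, 0]

This is the Floyd-Warshall all-pairs shortest-path computation. For each intermediate vertex k = 0, 1, …, 2, update dist[i][j] ← min(dist[i][j], dist[i][k] + dist[k][j]). The final matrix gives, for each (i, j), the minimum total weight of any directed path from i to j (possibly empty when i = j).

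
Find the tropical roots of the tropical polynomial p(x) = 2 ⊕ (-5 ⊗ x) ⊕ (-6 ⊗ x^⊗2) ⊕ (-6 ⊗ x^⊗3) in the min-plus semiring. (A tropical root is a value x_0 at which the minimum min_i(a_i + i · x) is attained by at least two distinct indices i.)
Roots: {0, 1, 7}

Each tropical root is a break point of the lower envelope of the lines y = a_i + i · x (there are 4 lines, with slopes 0, 1, ..., 3). Only the lines that attain the minimum somewhere contribute to roots; other lines are dominated. Here the surviving (envelope) indices are i = 3, i = 2, i = 1, i = 0.
Intersections between consecutive envelope lines give the roots: for adjacent envelope indices i < j the intersection is x = (a_i − a_j) / (j − i). Reading off the sorted break points: {0, 1, 7}.
Verification: at each break x_0, at least two indices attain the minimum of min_i(a_i + i · x_0).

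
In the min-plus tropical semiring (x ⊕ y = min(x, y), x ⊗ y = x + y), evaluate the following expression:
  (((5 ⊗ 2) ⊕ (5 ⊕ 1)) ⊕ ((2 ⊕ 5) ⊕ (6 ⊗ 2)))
(((5 ⊗ 2) ⊕ (5 ⊕ 1)) ⊕ ((2 ⊕ 5) ⊕ (6 ⊗ 2))) = 1

Expand innermost to outermost. Recall ⊕ takes the minimum of its arguments and ⊗ takes their sum. Working out the expression (((5 ⊗ 2) ⊕ (5 ⊕ 1)) ⊕ ((2 ⊕ 5) ⊕ (6 ⊗ 2))) gives 1.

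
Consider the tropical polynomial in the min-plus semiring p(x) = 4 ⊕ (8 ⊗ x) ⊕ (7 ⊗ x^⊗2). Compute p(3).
p(3) = 4

A tropical monomial a ⊗ x^⊗i evaluates to a + i · x. Evaluating each term at x = 3:
  Term 0 contributes 4 + 0 · 3 = 4
  Term 1 contributes 8 + 1 · 3 = 11
  Term 2 contributes 7 + 2 · 3 = 13
p(3) = ⊕ of these = min[4, 11, 13] = 4.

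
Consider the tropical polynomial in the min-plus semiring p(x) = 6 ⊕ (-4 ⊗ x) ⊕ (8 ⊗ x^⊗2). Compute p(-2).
p(-2) = -6

A tropical monomial a ⊗ x^⊗i evaluates to a + i · x. Evaluating each term at x = -2:
  Term 0 contributes 6 + 0 · -2 = 6
  Term 1 contributes -4 + 1 · -2 = -6
  Term 2 contributes 8 + 2 · -2 = 4
p(-2) = ⊕ of these = min[6, -6, 4] = -6.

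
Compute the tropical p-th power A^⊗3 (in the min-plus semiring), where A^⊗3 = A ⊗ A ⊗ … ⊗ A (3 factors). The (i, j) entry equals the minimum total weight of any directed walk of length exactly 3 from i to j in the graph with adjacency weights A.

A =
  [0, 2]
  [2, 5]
A^⊗3 =
  [0, 2]
  [2, 4]

Each entry (A^⊗3)_ij equals the minimum over all length-3 walks i = v_0 → v_1 → … → v_3 = j of Σ_t A[v_t][v_{t+1}]. For example, for (i, j) = (0, 1) we minimise over 4 possible intermediate vertex sequences; the minimum is 2, attained along the walk 0 → 0 → 0 → 1.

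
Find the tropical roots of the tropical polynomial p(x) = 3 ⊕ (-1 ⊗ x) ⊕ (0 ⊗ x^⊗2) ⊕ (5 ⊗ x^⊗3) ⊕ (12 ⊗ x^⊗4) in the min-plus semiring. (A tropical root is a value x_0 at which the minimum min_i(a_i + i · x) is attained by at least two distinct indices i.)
Roots: {-7, -5, -1, 4}

Each tropical root is a break point of the lower envelope of the lines y = a_i + i · x (there are 5 lines, with slopes 0, 1, ..., 4). Only the lines that attain the minimum somewhere contribute to roots; other lines are dominated. Here the surviving (envelope) indices are i = 4, i = 3, i = 2, i = 1, i = 0.
Intersections between consecutive envelope lines give the roots: for adjacent envelope indices i < j the intersection is x = (a_i − a_j) / (j − i). Reading off the sorted break points: {-7, -5, -1, 4}.
Verification: at each break x_0, at least two indices attain the minimum of min_i(a_i + i · x_0).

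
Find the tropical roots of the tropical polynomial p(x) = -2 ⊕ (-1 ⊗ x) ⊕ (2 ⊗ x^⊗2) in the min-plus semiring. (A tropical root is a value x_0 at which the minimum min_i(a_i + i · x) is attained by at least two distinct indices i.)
Roots: {-3, -1}

Each tropical root is a break point of the lower envelope of the lines y = a_i + i · x (there are 3 lines, with slopes 0, 1, ..., 2). Only the lines that attain the minimum somewhere contribute to roots; other lines are dominated. Here the surviving (envelope) indices are i = 2, i = 1, i = 0.
Intersections between consecutive envelope lines give the roots: for adjacent envelope indices i < j the intersection is x = (a_i − a_j) / (j − i). Reading off the sorted break points: {-3, -1}.
Verification: at each break x_0, at least two indices attain the minimum of min_i(a_i + i · x_0).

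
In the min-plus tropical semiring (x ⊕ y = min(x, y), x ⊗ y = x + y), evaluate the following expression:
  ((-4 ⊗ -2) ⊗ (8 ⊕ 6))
((-4 ⊗ -2) ⊗ (8 ⊕ 6)) = 0

Expand innermost to outermost. Recall ⊕ takes the minimum of its arguments and ⊗ takes their sum. Working out the expression ((-4 ⊗ -2) ⊗ (8 ⊕ 6)) gives 0.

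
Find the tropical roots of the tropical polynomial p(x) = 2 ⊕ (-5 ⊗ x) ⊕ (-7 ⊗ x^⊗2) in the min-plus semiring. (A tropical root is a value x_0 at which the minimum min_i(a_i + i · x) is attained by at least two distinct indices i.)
Roots: {2, 7}

Each tropical root is a break point of the lower envelope of the lines y = a_i + i · x (there are 3 lines, with slopes 0, 1, ..., 2). Only the lines that attain the minimum somewhere contribute to roots; other lines are dominated. Here the surviving (envelope) indices are i = 2, i = 1, i = 0.
Intersections between consecutive envelope lines give the roots: for adjacent envelope indices i < j the intersection is x = (a_i − a_j) / (j − i). Reading off the sorted break points: {2, 7}.
Verification: at each break x_0, at least two indices attain the minimum of min_i(a_i + i · x_0).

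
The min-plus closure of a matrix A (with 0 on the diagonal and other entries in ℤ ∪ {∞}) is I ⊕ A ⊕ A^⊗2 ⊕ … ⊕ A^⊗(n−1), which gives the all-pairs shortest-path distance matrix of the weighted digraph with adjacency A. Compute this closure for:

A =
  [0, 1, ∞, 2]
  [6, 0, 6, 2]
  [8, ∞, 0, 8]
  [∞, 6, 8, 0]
Closure =
  [0, 1, 7, 2]
  [6, 0, 6, 2]
  [8, 9, 0, 8]
  [12, 6, 8, 0]

This is the Floyd-Warshall all-pairs shortest-path computation. For each intermediate vertex k = 0, 1, …, 3, update dist[i][j] ← min(dist[i][j], dist[i][k] + dist[k][j]). The final matrix gives, for each (i, j), the minimum total weight of any directed path from i to j (possibly empty when i = j).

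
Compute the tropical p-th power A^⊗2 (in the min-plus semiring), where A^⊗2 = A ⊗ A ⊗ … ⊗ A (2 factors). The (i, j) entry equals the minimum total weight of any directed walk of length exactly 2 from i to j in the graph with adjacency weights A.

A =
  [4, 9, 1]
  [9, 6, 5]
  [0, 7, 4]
A^⊗2 =
  [1, 8, 5]
  [5, 12, 9]
  [4, 9, 1]

Each entry (A^⊗2)_ij equals the minimum over all length-2 walks i = v_0 → v_1 → … → v_2 = j of Σ_t A[v_t][v_{t+1}]. For example, for (i, j) = (0, 2) we minimise over 3 possible intermediate vertex sequences; the minimum is 5, attained along the walk 0 → 0 → 2.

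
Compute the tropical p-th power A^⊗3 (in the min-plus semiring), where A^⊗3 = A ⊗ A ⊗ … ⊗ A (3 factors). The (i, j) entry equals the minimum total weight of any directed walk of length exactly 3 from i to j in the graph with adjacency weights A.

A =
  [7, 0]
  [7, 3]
A^⊗3 =
  [10, 6]
  [13, 9]

Each entry (A^⊗3)_ij equals the minimum over all length-3 walks i = v_0 → v_1 → … → v_3 = j of Σ_t A[v_t][v_{t+1}]. For example, for (i, j) = (0, 1) we minimise over 4 possible intermediate vertex sequences; the minimum is 6, attained along the walk 0 → 1 → 1 → 1.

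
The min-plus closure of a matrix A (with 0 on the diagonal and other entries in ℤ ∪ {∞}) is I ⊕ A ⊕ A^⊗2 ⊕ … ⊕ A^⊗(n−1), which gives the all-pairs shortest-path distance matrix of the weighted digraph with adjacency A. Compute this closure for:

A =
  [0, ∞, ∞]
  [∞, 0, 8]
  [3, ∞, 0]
Closure =
  [0, ∞, ∞]
  [11, 0, 8]
  [3, ∞, 0]

This is the Floyd-Warshall all-pairs shortest-path computation. For each intermediate vertex k = 0, 1, …, 2, update dist[i][j] ← min(dist[i][j], dist[i][k] + dist[k][j]). The final matrix gives, for each (i, j), the minimum total weight of any directed path from i to j (possibly empty when i = j).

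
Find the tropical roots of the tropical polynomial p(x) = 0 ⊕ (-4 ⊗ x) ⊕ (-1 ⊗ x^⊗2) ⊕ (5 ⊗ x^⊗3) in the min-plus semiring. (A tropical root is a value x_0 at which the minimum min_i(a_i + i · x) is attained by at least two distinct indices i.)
Roots: {-6, -3, 4}

Each tropical root is a break point of the lower envelope of the lines y = a_i + i · x (there are 4 lines, with slopes 0, 1, ..., 3). Only the lines that attain the minimum somewhere contribute to roots; other lines are dominated. Here the surviving (envelope) indices are i = 3, i = 2, i = 1, i = 0.
Intersections between consecutive envelope lines give the roots: for adjacent envelope indices i < j the intersection is x = (a_i − a_j) / (j − i). Reading off the sorted break points: {-6, -3, 4}.
Verification: at each break x_0, at least two indices attain the minimum of min_i(a_i + i · x_0).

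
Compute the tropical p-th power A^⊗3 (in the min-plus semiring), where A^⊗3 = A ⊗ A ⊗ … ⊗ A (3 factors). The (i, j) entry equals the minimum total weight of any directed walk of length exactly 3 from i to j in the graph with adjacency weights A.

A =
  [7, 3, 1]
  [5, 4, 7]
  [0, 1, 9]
A^⊗3 =
  [7, 4, 2]
  [6, 7, 8]
  [1, 2, 7]

Each entry (A^⊗3)_ij equals the minimum over all length-3 walks i = v_0 → v_1 → … → v_3 = j of Σ_t A[v_t][v_{t+1}]. For example, for (i, j) = (0, 2) we minimise over 9 possible intermediate vertex sequences; the minimum is 2, attained along the walk 0 → 2 → 0 → 2.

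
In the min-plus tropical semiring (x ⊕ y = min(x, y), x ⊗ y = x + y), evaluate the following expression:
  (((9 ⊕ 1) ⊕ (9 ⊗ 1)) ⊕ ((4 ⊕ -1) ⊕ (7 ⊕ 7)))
(((9 ⊕ 1) ⊕ (9 ⊗ 1)) ⊕ ((4 ⊕ -1) ⊕ (7 ⊕ 7))) = -1

Expand innermost to outermost. Recall ⊕ takes the minimum of its arguments and ⊗ takes their sum. Working out the expression (((9 ⊕ 1) ⊕ (9 ⊗ 1)) ⊕ ((4 ⊕ -1) ⊕ (7 ⊕ 7))) gives -1.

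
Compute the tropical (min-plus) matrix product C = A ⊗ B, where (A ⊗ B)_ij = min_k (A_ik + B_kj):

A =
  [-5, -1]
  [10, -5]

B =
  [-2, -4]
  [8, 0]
A ⊗ B =
  [-7, -9]
  [3, -5]

Apply the min-plus product entry-by-entry:
  C[0][0] = min over k of (A[0][0] + B[0][0] = -5 + -2 = -7, A[0][1] + B[1][0] = -1 + 8 = 7) = -7 (attained at k = 0)
  C[0][1] = min over k of (A[0][0] + B[0][1] = -5 + -4 = -9, A[0][1] + B[1][1] = -1 + 0 = -1) = -9 (attained at k = 0)
  C[1][0] = min over k of (A[1][0] + B[0][0] = 10 + -2 = 8, A[1][1] + B[1][0] = -5 + 8 = 3) = 3 (attained at k = 1)
  C[1][1] = min over k of (A[1][0] + B[0][1] = 10 + -4 = 6, A[1][1] + B[1][1] = -5 + 0 = -5) = -5 (attained at k = 1)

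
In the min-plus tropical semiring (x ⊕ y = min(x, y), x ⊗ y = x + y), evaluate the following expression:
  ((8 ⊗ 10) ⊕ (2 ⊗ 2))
((8 ⊗ 10) ⊕ (2 ⊗ 2)) = 4

Expand innermost to outermost. Recall ⊕ takes the minimum of its arguments and ⊗ takes their sum. Working out the expression ((8 ⊗ 10) ⊕ (2 ⊗ 2)) gives 4.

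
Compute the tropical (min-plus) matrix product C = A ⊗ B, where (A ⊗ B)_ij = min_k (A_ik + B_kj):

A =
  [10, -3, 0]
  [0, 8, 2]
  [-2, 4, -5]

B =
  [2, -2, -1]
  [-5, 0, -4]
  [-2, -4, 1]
A ⊗ B =
  [-8, -4, -7]
  [0, -2, -1]
  [-7, -9, -4]

Apply the min-plus product entry-by-entry:
  C[0][0] = min over k of (A[0][0] + B[0][0] = 10 + 2 = 12, A[0][1] + B[1][0] = -3 + -5 = -8, A[0][2] + B[2][0] = 0 + -2 = -2) = -8 (attained at k = 1)
  C[0][1] = min over k of (A[0][0] + B[0][1] = 10 + -2 = 8, A[0][1] + B[1][1] = -3 + 0 = -3, A[0][2] + B[2][1] = 0 + -4 = -4) = -4 (attained at k = 2)
  C[0][2] = min over k of (A[0][0] + B[0][2] = 10 + -1 = 9, A[0][1] + B[1][2] = -3 + -4 = -7, A[0][2] + B[2][2] = 0 + 1 = 1) = -7 (attained at k = 1)
  C[1][0] = min over k of (A[1][0] + B[0][0] = 0 + 2 = 2, A[1][1] + B[1][0] = 8 + -5 = 3, A[1][2] + B[2][0] = 2 + -2 = 0) = 0 (attained at k = 2)
  C[1][1] = min over k of (A[1][0] + B[0][1] = 0 + -2 = -2, A[1][1] + B[1][1] = 8 + 0 = 8, A[1][2] + B[2][1] = 2 + -4 = -2) = -2 (attained at k = 0)
  C[1][2] = min over k of (A[1][0] + B[0][2] = 0 + -1 = -1, A[1][1] + B[1][2] = 8 + -4 = 4, A[1][2] + B[2][2] = 2 + 1 = 3) = -1 (attained at k = 0)
  C[2][0] = min over k of (A[2][0] + B[0][0] = -2 + 2 = 0, A[2][1] + B[1][0] = 4 + -5 = -1, A[2][2] + B[2][0] = -5 + -2 = -7) = -7 (attained at k = 2)
  C[2][1] = min over k of (A[2][0] + B[0][1] = -2 + -2 = -4, A[2][1] + B[1][1] = 4 + 0 = 4, A[2][2] + B[2][1] = -5 + -4 = -9) = -9 (attained at k = 2)
  C[2][2] = min over k of (A[2][0] + B[0][2] = -2 + -1 = -3, A[2][1] + B[1][2] = 4 + -4 = 0, A[2][2] + B[2][2] = -5 + 1 = -4) = -4 (attained at k = 2)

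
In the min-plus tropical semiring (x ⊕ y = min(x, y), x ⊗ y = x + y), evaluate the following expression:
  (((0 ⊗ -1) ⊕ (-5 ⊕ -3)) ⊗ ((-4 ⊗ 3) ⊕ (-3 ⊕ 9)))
(((0 ⊗ -1) ⊕ (-5 ⊕ -3)) ⊗ ((-4 ⊗ 3) ⊕ (-3 ⊕ 9))) = -8

Expand innermost to outermost. Recall ⊕ takes the minimum of its arguments and ⊗ takes their sum. Working out the expression (((0 ⊗ -1) ⊕ (-5 ⊕ -3)) ⊗ ((-4 ⊗ 3) ⊕ (-3 ⊕ 9))) gives -8.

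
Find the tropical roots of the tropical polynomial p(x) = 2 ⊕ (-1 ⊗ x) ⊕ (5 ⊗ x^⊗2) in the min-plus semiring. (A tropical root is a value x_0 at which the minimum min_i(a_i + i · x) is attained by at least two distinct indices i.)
Roots: {-6, 3}

Each tropical root is a break point of the lower envelope of the lines y = a_i + i · x (there are 3 lines, with slopes 0, 1, ..., 2). Only the lines that attain the minimum somewhere contribute to roots; other lines are dominated. Here the surviving (envelope) indices are i = 2, i = 1, i = 0.
Intersections between consecutive envelope lines give the roots: for adjacent envelope indices i < j the intersection is x = (a_i − a_j) / (j − i). Reading off the sorted break points: {-6, 3}.
Verification: at each break x_0, at least two indices attain the minimum of min_i(a_i + i · x_0).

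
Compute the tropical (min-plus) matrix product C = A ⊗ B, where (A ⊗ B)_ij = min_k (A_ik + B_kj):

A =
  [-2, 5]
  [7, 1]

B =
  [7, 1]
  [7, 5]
A ⊗ B =
  [5, -1]
  [8, 6]

Apply the min-plus product entry-by-entry:
  C[0][0] = min over k of (A[0][0] + B[0][0] = -2 + 7 = 5, A[0][1] + B[1][0] = 5 + 7 = 12) = 5 (attained at k = 0)
  C[0][1] = min over k of (A[0][0] + B[0][1] = -2 + 1 = -1, A[0][1] + B[1][1] = 5 + 5 = 10) = -1 (attained at k = 0)
  C[1][0] = min over k of (A[1][0] + B[0][0] = 7 + 7 = 14, A[1][1] + B[1][0] = 1 + 7 = 8) = 8 (attained at k = 1)
  C[1][1] = min over k of (A[1][0] + B[0][1] = 7 + 1 = 8, A[1][1] + B[1][1] = 1 + 5 = 6) = 6 (attained at k = 1)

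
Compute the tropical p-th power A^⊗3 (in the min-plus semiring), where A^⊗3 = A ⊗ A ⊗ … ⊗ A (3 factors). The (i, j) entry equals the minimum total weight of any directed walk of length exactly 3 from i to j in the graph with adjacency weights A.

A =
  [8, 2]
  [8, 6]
A^⊗3 =
  [16, 12]
  [18, 16]

Each entry (A^⊗3)_ij equals the minimum over all length-3 walks i = v_0 → v_1 → … → v_3 = j of Σ_t A[v_t][v_{t+1}]. For example, for (i, j) = (0, 1) we minimise over 4 possible intermediate vertex sequences; the minimum is 12, attained along the walk 0 → 1 → 0 → 1.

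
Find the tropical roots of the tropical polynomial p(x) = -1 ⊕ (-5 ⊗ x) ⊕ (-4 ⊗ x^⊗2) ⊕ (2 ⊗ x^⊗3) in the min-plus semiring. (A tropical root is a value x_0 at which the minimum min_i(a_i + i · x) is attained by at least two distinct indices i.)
Roots: {-6, -1, 4}

Each tropical root is a break point of the lower envelope of the lines y = a_i + i · x (there are 4 lines, with slopes 0, 1, ..., 3). Only the lines that attain the minimum somewhere contribute to roots; other lines are dominated. Here the surviving (envelope) indices are i = 3, i = 2, i = 1, i = 0.
Intersections between consecutive envelope lines give the roots: for adjacent envelope indices i < j the intersection is x = (a_i − a_j) / (j − i). Reading off the sorted break points: {-6, -1, 4}.
Verification: at each break x_0, at least two indices attain the minimum of min_i(a_i + i · x_0).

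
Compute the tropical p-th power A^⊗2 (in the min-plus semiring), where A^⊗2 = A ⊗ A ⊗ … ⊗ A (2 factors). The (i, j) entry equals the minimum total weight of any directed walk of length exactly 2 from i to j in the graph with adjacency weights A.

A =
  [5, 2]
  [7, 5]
A^⊗2 =
  [9, 7]
  [12, 9]

Each entry (A^⊗2)_ij equals the minimum over all length-2 walks i = v_0 → v_1 → … → v_2 = j of Σ_t A[v_t][v_{t+1}]. For example, for (i, j) = (0, 1) we minimise over 2 possible intermediate vertex sequences; the minimum is 7, attained along the walk 0 → 0 → 1.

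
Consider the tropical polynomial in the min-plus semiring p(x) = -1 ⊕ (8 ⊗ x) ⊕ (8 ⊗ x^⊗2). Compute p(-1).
p(-1) = -1

A tropical monomial a ⊗ x^⊗i evaluates to a + i · x. Evaluating each term at x = -1:
  Term 0 contributes -1 + 0 · -1 = -1
  Term 1 contributes 8 + 1 · -1 = 7
  Term 2 contributes 8 + 2 · -1 = 6
p(-1) = ⊕ of these = min[-1, 7, 6] = -1.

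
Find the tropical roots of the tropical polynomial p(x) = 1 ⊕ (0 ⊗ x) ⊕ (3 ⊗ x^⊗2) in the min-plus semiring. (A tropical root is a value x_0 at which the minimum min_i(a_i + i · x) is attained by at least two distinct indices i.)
Roots: {-3, 1}

Each tropical root is a break point of the lower envelope of the lines y = a_i + i · x (there are 3 lines, with slopes 0, 1, ..., 2). Only the lines that attain the minimum somewhere contribute to roots; other lines are dominated. Here the surviving (envelope) indices are i = 2, i = 1, i = 0.
Intersections between consecutive envelope lines give the roots: for adjacent envelope indices i < j the intersection is x = (a_i − a_j) / (j − i). Reading off the sorted break points: {-3, 1}.
Verification: at each break x_0, at least two indices attain the minimum of min_i(a_i + i · x_0).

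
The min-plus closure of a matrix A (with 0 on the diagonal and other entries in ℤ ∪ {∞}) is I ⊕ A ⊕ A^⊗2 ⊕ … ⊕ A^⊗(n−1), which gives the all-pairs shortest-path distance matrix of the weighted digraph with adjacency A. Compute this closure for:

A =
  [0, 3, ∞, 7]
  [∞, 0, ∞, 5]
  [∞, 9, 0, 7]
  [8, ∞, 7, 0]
Closure =
  [0, 3, 14, 7]
  [13, 0, 12, 5]
  [15, 9, 0, 7]
  [8, 11, 7, 0]

This is the Floyd-Warshall all-pairs shortest-path computation. For each intermediate vertex k = 0, 1, …, 3, update dist[i][j] ← min(dist[i][j], dist[i][k] + dist[k][j]). The final matrix gives, for each (i, j), the minimum total weight of any directed path from i to j (possibly empty when i = j).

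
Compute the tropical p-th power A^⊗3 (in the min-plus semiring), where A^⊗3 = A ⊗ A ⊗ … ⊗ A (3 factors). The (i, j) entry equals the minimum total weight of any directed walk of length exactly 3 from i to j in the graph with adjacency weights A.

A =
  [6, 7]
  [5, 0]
A^⊗3 =
  [12, 7]
  [5, 0]

Each entry (A^⊗3)_ij equals the minimum over all length-3 walks i = v_0 → v_1 → … → v_3 = j of Σ_t A[v_t][v_{t+1}]. For example, for (i, j) = (0, 1) we minimise over 4 possible intermediate vertex sequences; the minimum is 7, attained along the walk 0 → 1 → 1 → 1.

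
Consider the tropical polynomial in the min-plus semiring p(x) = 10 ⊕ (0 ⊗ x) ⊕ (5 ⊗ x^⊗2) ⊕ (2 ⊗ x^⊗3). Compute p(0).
p(0) = 0

A tropical monomial a ⊗ x^⊗i evaluates to a + i · x. Evaluating each term at x = 0:
  Term 0 contributes 10 + 0 · 0 = 10
  Term 1 contributes 0 + 1 · 0 = 0
  Term 2 contributes 5 + 2 · 0 = 5
  Term 3 contributes 2 + 3 · 0 = 2
p(0) = ⊕ of these = min[10, 0, 5, 2] = 0.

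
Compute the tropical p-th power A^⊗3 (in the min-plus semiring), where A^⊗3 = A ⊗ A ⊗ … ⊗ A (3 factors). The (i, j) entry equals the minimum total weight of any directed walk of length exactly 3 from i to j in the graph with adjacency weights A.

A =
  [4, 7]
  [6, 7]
A^⊗3 =
  [12, 15]
  [14, 17]

Each entry (A^⊗3)_ij equals the minimum over all length-3 walks i = v_0 → v_1 → … → v_3 = j of Σ_t A[v_t][v_{t+1}]. For example, for (i, j) = (0, 1) we minimise over 4 possible intermediate vertex sequences; the minimum is 15, attained along the walk 0 → 0 → 0 → 1.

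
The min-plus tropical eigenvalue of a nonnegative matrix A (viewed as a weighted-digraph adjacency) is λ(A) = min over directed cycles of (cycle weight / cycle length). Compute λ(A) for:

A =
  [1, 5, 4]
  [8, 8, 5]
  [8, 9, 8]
λ(A) = 1

Enumerate directed cycles and compute their means (weight / length). Sample:
  cycle 0 → 0: weight = 1, length = 1, mean = 1/1 ≈ 1.000
  cycle 1 → 1: weight = 8, length = 1, mean = 8/1 ≈ 8.000
  cycle 2 → 2: weight = 8, length = 1, mean = 8/1 ≈ 8.000
  cycle 0 → 1 → 0: weight = 13, length = 2, mean = 13/2 ≈ 6.500
  cycle 0 → 2 → 0: weight = 12, length = 2, mean = 12/2 ≈ 6.000
  cycle 1 → 0 → 1: weight = 13, length = 2, mean = 13/2 ≈ 6.500
Minimum mean = 1.000, attained e.g. along the cycle 0 → 0 with weight 1 and length 1. So λ(A) = 1/1 = 1.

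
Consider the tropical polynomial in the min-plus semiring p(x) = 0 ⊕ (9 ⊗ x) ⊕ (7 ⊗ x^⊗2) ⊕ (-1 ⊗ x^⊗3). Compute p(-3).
p(-3) = -10

A tropical monomial a ⊗ x^⊗i evaluates to a + i · x. Evaluating each term at x = -3:
  Term 0 contributes 0 + 0 · -3 = 0
  Term 1 contributes 9 + 1 · -3 = 6
  Term 2 contributes 7 + 2 · -3 = 1
  Term 3 contributes -1 + 3 · -3 = -10
p(-3) = ⊕ of these = min[0, 6, 1, -10] = -10.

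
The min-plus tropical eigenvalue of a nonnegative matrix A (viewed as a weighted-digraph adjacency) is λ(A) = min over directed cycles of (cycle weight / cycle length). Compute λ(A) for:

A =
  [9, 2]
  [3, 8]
λ(A) = 5/2

Enumerate directed cycles and compute their means (weight / length). Sample:
  cycle 0 → 0: weight = 9, length = 1, mean = 9/1 ≈ 9.000
  cycle 1 → 1: weight = 8, length = 1, mean = 8/1 ≈ 8.000
  cycle 0 → 1 → 0: weight = 5, length = 2, mean = 5/2 ≈ 2.500
  cycle 1 → 0 → 1: weight = 5, length = 2, mean = 5/2 ≈ 2.500
Minimum mean = 2.500, attained e.g. along the cycle 0 → 1 → 0 with weight 5 and length 2. So λ(A) = 5/2 = 5/2.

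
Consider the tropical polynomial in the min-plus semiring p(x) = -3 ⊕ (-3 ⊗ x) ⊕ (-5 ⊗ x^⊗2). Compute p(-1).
p(-1) = -7

A tropical monomial a ⊗ x^⊗i evaluates to a + i · x. Evaluating each term at x = -1:
  Term 0 contributes -3 + 0 · -1 = -3
  Term 1 contributes -3 + 1 · -1 = -4
  Term 2 contributes -5 + 2 · -1 = -7
p(-1) = ⊕ of these = min[-3, -4, -7] = -7.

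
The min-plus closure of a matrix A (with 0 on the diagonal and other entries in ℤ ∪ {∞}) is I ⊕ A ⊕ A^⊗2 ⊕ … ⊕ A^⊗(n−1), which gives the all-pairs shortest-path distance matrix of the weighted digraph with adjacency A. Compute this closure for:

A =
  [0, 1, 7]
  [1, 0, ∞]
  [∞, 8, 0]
Closure =
  [0, 1, 7]
  [1, 0, 8]
  [9, 8, 0]

This is the Floyd-Warshall all-pairs shortest-path computation. For each intermediate vertex k = 0, 1, …, 2, update dist[i][j] ← min(dist[i][j], dist[i][k] + dist[k][j]). The final matrix gives, for each (i, j), the minimum total weight of any directed path from i to j (possibly empty when i = j).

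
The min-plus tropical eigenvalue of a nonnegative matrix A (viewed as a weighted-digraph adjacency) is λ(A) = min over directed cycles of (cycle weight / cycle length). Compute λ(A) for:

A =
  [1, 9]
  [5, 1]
λ(A) = 1

Enumerate directed cycles and compute their means (weight / length). Sample:
  cycle 0 → 0: weight = 1, length = 1, mean = 1/1 ≈ 1.000
  cycle 1 → 1: weight = 1, length = 1, mean = 1/1 ≈ 1.000
  cycle 0 → 1 → 0: weight = 14, length = 2, mean = 14/2 ≈ 7.000
  cycle 1 → 0 → 1: weight = 14, length = 2, mean = 14/2 ≈ 7.000
Minimum mean = 1.000, attained e.g. along the cycle 0 → 0 with weight 1 and length 1. So λ(A) = 1/1 = 1.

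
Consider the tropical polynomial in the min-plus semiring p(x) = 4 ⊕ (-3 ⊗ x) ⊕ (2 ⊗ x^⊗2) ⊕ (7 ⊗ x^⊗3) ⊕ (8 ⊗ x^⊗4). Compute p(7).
p(7) = 4

A tropical monomial a ⊗ x^⊗i evaluates to a + i · x. Evaluating each term at x = 7:
  Term 0 contributes 4 + 0 · 7 = 4
  Term 1 contributes -3 + 1 · 7 = 4
  Term 2 contributes 2 + 2 · 7 = 16
  Term 3 contributes 7 + 3 · 7 = 28
  Term 4 contributes 8 + 4 · 7 = 36
p(7) = ⊕ of these = min[4, 4, 16, 28, 36] = 4.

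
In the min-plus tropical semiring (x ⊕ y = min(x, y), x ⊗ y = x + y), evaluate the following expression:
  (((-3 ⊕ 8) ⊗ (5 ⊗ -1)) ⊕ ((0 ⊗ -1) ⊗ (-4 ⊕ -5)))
(((-3 ⊕ 8) ⊗ (5 ⊗ -1)) ⊕ ((0 ⊗ -1) ⊗ (-4 ⊕ -5))) = -6

Expand innermost to outermost. Recall ⊕ takes the minimum of its arguments and ⊗ takes their sum. Working out the expression (((-3 ⊕ 8) ⊗ (5 ⊗ -1)) ⊕ ((0 ⊗ -1) ⊗ (-4 ⊕ -5))) gives -6.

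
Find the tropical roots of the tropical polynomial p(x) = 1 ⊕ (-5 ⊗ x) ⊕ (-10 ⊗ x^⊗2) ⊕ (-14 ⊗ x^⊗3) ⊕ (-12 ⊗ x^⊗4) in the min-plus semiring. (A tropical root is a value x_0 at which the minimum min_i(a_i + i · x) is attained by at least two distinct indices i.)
Roots: {-2, 4, 5, 6}

Each tropical root is a break point of the lower envelope of the lines y = a_i + i · x (there are 5 lines, with slopes 0, 1, ..., 4). Only the lines that attain the minimum somewhere contribute to roots; other lines are dominated. Here the surviving (envelope) indices are i = 4, i = 3, i = 2, i = 1, i = 0.
Intersections between consecutive envelope lines give the roots: for adjacent envelope indices i < j the intersection is x = (a_i − a_j) / (j − i). Reading off the sorted break points: {-2, 4, 5, 6}.
Verification: at each break x_0, at least two indices attain the minimum of min_i(a_i + i · x_0).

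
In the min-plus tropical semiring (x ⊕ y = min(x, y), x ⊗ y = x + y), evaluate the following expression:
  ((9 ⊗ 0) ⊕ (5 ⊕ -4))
((9 ⊗ 0) ⊕ (5 ⊕ -4)) = -4

Expand innermost to outermost. Recall ⊕ takes the minimum of its arguments and ⊗ takes their sum. Working out the expression ((9 ⊗ 0) ⊕ (5 ⊕ -4)) gives -4.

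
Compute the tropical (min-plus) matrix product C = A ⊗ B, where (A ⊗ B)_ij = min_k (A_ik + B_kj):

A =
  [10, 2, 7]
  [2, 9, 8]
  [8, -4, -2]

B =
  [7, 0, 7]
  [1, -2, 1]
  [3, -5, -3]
A ⊗ B =
  [3, 0, 3]
  [9, 2, 5]
  [-3, -7, -5]

Apply the min-plus product entry-by-entry:
  C[0][0] = min over k of (A[0][0] + B[0][0] = 10 + 7 = 17, A[0][1] + B[1][0] = 2 + 1 = 3, A[0][2] + B[2][0] = 7 + 3 = 10) = 3 (attained at k = 1)
  C[0][1] = min over k of (A[0][0] + B[0][1] = 10 + 0 = 10, A[0][1] + B[1][1] = 2 + -2 = 0, A[0][2] + B[2][1] = 7 + -5 = 2) = 0 (attained at k = 1)
  C[0][2] = min over k of (A[0][0] + B[0][2] = 10 + 7 = 17, A[0][1] + B[1][2] = 2 + 1 = 3, A[0][2] + B[2][2] = 7 + -3 = 4) = 3 (attained at k = 1)
  C[1][0] = min over k of (A[1][0] + B[0][0] = 2 + 7 = 9, A[1][1] + B[1][0] = 9 + 1 = 10, A[1][2] + B[2][0] = 8 + 3 = 11) = 9 (attained at k = 0)
  C[1][1] = min over k of (A[1][0] + B[0][1] = 2 + 0 = 2, A[1][1] + B[1][1] = 9 + -2 = 7, A[1][2] + B[2][1] = 8 + -5 = 3) = 2 (attained at k = 0)
  C[1][2] = min over k of (A[1][0] + B[0][2] = 2 + 7 = 9, A[1][1] + B[1][2] = 9 + 1 = 10, A[1][2] + B[2][2] = 8 + -3 = 5) = 5 (attained at k = 2)
  C[2][0] = min over k of (A[2][0] + B[0][0] = 8 + 7 = 15, A[2][1] + B[1][0] = -4 + 1 = -3, A[2][2] + B[2][0] = -2 + 3 = 1) = -3 (attained at k = 1)
  C[2][1] = min over k of (A[2][0] + B[0][1] = 8 + 0 = 8, A[2][1] + B[1][1] = -4 + -2 = -6, A[2][2] + B[2][1] = -2 + -5 = -7) = -7 (attained at k = 2)
  C[2][2] = min over k of (A[2][0] + B[0][2] = 8 + 7 = 15, A[2][1] + B[1][2] = -4 + 1 = -3, A[2][2] + B[2][2] = -2 + -3 = -5) = -5 (attained at k = 2)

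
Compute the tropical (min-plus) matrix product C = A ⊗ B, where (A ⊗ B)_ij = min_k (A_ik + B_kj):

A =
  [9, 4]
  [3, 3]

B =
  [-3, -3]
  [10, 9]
A ⊗ B =
  [6, 6]
  [0, 0]

Apply the min-plus product entry-by-entry:
  C[0][0] = min over k of (A[0][0] + B[0][0] = 9 + -3 = 6, A[0][1] + B[1][0] = 4 + 10 = 14) = 6 (attained at k = 0)
  C[0][1] = min over k of (A[0][0] + B[0][1] = 9 + -3 = 6, A[0][1] + B[1][1] = 4 + 9 = 13) = 6 (attained at k = 0)
  C[1][0] = min over k of (A[1][0] + B[0][0] = 3 + -3 = 0, A[1][1] + B[1][0] = 3 + 10 = 13) = 0 (attained at k = 0)
  C[1][1] = min over k of (A[1][0] + B[0][1] = 3 + -3 = 0, A[1][1] + B[1][1] = 3 + 9 = 12) = 0 (attained at k = 0)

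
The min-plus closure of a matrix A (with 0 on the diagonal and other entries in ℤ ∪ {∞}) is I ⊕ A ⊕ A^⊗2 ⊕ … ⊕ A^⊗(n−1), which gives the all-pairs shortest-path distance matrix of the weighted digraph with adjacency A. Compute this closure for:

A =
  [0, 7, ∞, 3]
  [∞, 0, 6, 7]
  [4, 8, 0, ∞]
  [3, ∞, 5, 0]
Closure =
  [0, 7, 8, 3]
  [10, 0, 6, 7]
  [4, 8, 0, 7]
  [3, 10, 5, 0]

This is the Floyd-Warshall all-pairs shortest-path computation. For each intermediate vertex k = 0, 1, …, 3, update dist[i][j] ← min(dist[i][j], dist[i][k] + dist[k][j]). The final matrix gives, for each (i, j), the minimum total weight of any directed path from i to j (possibly empty when i = j).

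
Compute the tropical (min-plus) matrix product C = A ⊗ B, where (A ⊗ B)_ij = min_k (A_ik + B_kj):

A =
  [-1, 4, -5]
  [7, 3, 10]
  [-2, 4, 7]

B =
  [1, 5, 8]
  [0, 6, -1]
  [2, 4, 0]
A ⊗ B =
  [-3, -1, -5]
  [3, 9, 2]
  [-1, 3, 3]

Apply the min-plus product entry-by-entry:
  C[0][0] = min over k of (A[0][0] + B[0][0] = -1 + 1 = 0, A[0][1] + B[1][0] = 4 + 0 = 4, A[0][2] + B[2][0] = -5 + 2 = -3) = -3 (attained at k = 2)
  C[0][1] = min over k of (A[0][0] + B[0][1] = -1 + 5 = 4, A[0][1] + B[1][1] = 4 + 6 = 10, A[0][2] + B[2][1] = -5 + 4 = -1) = -1 (attained at k = 2)
  C[0][2] = min over k of (A[0][0] + B[0][2] = -1 + 8 = 7, A[0][1] + B[1][2] = 4 + -1 = 3, A[0][2] + B[2][2] = -5 + 0 = -5) = -5 (attained at k = 2)
  C[1][0] = min over k of (A[1][0] + B[0][0] = 7 + 1 = 8, A[1][1] + B[1][0] = 3 + 0 = 3, A[1][2] + B[2][0] = 10 + 2 = 12) = 3 (attained at k = 1)
  C[1][1] = min over k of (A[1][0] + B[0][1] = 7 + 5 = 12, A[1][1] + B[1][1] = 3 + 6 = 9, A[1][2] + B[2][1] = 10 + 4 = 14) = 9 (attained at k = 1)
  C[1][2] = min over k of (A[1][0] + B[0][2] = 7 + 8 = 15, A[1][1] + B[1][2] = 3 + -1 = 2, A[1][2] + B[2][2] = 10 + 0 = 10) = 2 (attained at k = 1)
  C[2][0] = min over k of (A[2][0] + B[0][0] = -2 + 1 = -1, A[2][1] + B[1][0] = 4 + 0 = 4, A[2][2] + B[2][0] = 7 + 2 = 9) = -1 (attained at k = 0)
  C[2][1] = min over k of (A[2][0] + B[0][1] = -2 + 5 = 3, A[2][1] + B[1][1] = 4 + 6 = 10, A[2][2] + B[2][1] = 7 + 4 = 11) = 3 (attained at k = 0)
  C[2][2] = min over k of (A[2][0] + B[0][2] = -2 + 8 = 6, A[2][1] + B[1][2] = 4 + -1 = 3, A[2][2] + B[2][2] = 7 + 0 = 7) = 3 (attained at k = 1)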